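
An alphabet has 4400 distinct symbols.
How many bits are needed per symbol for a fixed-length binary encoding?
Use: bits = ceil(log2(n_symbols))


log2(4400) = 12.1033
Bracket: 2^12 = 4096 < 4400 <= 2^13 = 8192
So ceil(log2(4400)) = 13

bits = ceil(log2(4400)) = ceil(12.1033) = 13 bits


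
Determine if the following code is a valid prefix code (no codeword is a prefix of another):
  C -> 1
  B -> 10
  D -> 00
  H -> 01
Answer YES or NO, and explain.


Checking each pair (does one codeword prefix another?):
  C='1' vs B='10': prefix -- VIOLATION

NO -- this is NOT a valid prefix code. C (1) is a prefix of B (10).


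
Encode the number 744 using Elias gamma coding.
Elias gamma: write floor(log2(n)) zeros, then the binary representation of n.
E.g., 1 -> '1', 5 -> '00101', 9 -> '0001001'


num_bits = floor(log2(744)) + 1 = 10
leading_zeros = num_bits - 1 = 9
binary(744) = 1011101000

Elias gamma(744) = '000000000' + '1011101000' = 0000000001011101000 (19 bits)


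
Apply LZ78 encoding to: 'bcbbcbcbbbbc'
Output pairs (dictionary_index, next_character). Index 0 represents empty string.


LZ78 encoding steps:
Dictionary: {0: ''}
Step 1: w='' (idx 0), next='b' -> output (0, 'b'), add 'b' as idx 1
Step 2: w='' (idx 0), next='c' -> output (0, 'c'), add 'c' as idx 2
Step 3: w='b' (idx 1), next='b' -> output (1, 'b'), add 'bb' as idx 3
Step 4: w='c' (idx 2), next='b' -> output (2, 'b'), add 'cb' as idx 4
Step 5: w='cb' (idx 4), next='b' -> output (4, 'b'), add 'cbb' as idx 5
Step 6: w='bb' (idx 3), next='c' -> output (3, 'c'), add 'bbc' as idx 6


Encoded: [(0, 'b'), (0, 'c'), (1, 'b'), (2, 'b'), (4, 'b'), (3, 'c')]


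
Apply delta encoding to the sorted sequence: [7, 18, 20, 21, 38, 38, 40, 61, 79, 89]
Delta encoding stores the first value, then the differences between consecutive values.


First value: 7
Deltas:
  18 - 7 = 11
  20 - 18 = 2
  21 - 20 = 1
  38 - 21 = 17
  38 - 38 = 0
  40 - 38 = 2
  61 - 40 = 21
  79 - 61 = 18
  89 - 79 = 10


Delta encoded: [7, 11, 2, 1, 17, 0, 2, 21, 18, 10]


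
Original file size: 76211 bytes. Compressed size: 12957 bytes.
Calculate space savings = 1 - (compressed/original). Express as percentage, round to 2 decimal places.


ratio = compressed/original = 12957/76211 = 0.170015
savings = 1 - ratio = 1 - 0.170015 = 0.829985
as a percentage: 0.829985 * 100 = 83.0%

Space savings = 1 - 12957/76211 = 83.0%


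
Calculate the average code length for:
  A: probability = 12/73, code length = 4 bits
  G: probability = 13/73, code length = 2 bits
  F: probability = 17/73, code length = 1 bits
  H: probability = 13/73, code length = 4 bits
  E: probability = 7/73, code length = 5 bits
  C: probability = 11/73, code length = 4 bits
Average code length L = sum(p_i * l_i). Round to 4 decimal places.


Weighted contributions p_i * l_i:
  A: (12/73) * 4 = 48/73
  G: (13/73) * 2 = 26/73
  F: (17/73) * 1 = 17/73
  H: (13/73) * 4 = 52/73
  E: (7/73) * 5 = 35/73
  C: (11/73) * 4 = 44/73
Sum = (48 + 26 + 17 + 52 + 35 + 44)/73 = 222/73

L = 222/73 = 3.0411 bits/symbol


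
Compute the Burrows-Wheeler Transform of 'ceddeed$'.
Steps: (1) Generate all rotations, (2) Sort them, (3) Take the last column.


Rotations (sorted):
  0: $ceddeed -> last char: d
  1: ceddeed$ -> last char: $
  2: d$ceddee -> last char: e
  3: ddeed$ce -> last char: e
  4: deed$ced -> last char: d
  5: ed$cedde -> last char: e
  6: eddeed$c -> last char: c
  7: eed$cedd -> last char: d


BWT = d$eedecd


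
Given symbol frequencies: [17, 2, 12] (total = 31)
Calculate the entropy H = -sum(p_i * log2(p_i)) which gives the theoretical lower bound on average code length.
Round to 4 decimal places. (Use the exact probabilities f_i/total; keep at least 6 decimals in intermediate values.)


Per-symbol terms -p_i * log2(p_i) with p_i = f_i/31:
  p = 17/31 = 0.548387: log2(p) = -0.866733, -p*log2(p) = 0.475305
  p = 2/31 = 0.064516: log2(p) = -3.954196, -p*log2(p) = 0.255109
  p = 12/31 = 0.387097: log2(p) = -1.369234, -p*log2(p) = 0.530026
H = 0.475305 + 0.255109 + 0.530026 = 1.260440

H = 1.2604 bits/symbol


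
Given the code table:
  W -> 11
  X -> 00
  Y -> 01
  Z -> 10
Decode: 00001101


Decoding:
00 -> X
00 -> X
11 -> W
01 -> Y


Result: XXWY


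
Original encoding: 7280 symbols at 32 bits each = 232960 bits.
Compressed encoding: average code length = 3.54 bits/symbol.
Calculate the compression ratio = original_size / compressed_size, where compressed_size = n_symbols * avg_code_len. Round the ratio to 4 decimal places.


original_size = n_symbols * orig_bits = 7280 * 32 = 232960 bits
compressed_size = n_symbols * avg_code_len = 7280 * 3.54 = 25771.2 bits
ratio = original_size / compressed_size = 232960 / 25771.2 = 9.0395

Compression ratio = 9.0395


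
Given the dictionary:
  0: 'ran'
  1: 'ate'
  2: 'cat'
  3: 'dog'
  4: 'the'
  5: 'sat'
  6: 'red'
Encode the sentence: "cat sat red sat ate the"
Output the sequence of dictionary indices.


Look up each word in the dictionary:
  'cat' -> 2
  'sat' -> 5
  'red' -> 6
  'sat' -> 5
  'ate' -> 1
  'the' -> 4

Encoded: [2, 5, 6, 5, 1, 4]


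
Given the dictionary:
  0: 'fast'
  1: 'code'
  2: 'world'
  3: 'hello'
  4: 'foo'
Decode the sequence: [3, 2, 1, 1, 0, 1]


Look up each index in the dictionary:
  3 -> 'hello'
  2 -> 'world'
  1 -> 'code'
  1 -> 'code'
  0 -> 'fast'
  1 -> 'code'

Decoded: "hello world code code fast code"


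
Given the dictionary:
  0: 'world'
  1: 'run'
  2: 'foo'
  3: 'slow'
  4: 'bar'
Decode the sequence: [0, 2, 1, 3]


Look up each index in the dictionary:
  0 -> 'world'
  2 -> 'foo'
  1 -> 'run'
  3 -> 'slow'

Decoded: "world foo run slow"


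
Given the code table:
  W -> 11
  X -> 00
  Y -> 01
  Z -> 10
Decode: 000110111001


Decoding:
00 -> X
01 -> Y
10 -> Z
11 -> W
10 -> Z
01 -> Y


Result: XYZWZY


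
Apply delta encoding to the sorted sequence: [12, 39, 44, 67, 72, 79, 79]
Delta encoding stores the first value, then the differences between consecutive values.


First value: 12
Deltas:
  39 - 12 = 27
  44 - 39 = 5
  67 - 44 = 23
  72 - 67 = 5
  79 - 72 = 7
  79 - 79 = 0


Delta encoded: [12, 27, 5, 23, 5, 7, 0]


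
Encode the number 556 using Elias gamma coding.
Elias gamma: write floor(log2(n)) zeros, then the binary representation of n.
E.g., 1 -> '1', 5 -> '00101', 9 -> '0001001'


num_bits = floor(log2(556)) + 1 = 10
leading_zeros = num_bits - 1 = 9
binary(556) = 1000101100

Elias gamma(556) = '000000000' + '1000101100' = 0000000001000101100 (19 bits)


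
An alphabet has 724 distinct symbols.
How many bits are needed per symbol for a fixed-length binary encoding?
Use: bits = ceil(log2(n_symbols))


log2(724) = 9.4998
Bracket: 2^9 = 512 < 724 <= 2^10 = 1024
So ceil(log2(724)) = 10

bits = ceil(log2(724)) = ceil(9.4998) = 10 bits


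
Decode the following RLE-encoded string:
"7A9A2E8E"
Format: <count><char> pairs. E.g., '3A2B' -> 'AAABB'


Expanding each <count><char> pair:
  7A -> 'AAAAAAA'
  9A -> 'AAAAAAAAA'
  2E -> 'EE'
  8E -> 'EEEEEEEE'

Decoded = AAAAAAAAAAAAAAAAEEEEEEEEEE


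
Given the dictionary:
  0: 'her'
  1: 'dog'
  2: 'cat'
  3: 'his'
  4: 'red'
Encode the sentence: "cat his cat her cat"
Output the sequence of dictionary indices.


Look up each word in the dictionary:
  'cat' -> 2
  'his' -> 3
  'cat' -> 2
  'her' -> 0
  'cat' -> 2

Encoded: [2, 3, 2, 0, 2]


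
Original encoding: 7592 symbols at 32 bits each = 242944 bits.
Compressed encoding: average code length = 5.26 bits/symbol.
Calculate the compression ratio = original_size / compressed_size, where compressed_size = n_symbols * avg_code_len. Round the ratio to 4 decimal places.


original_size = n_symbols * orig_bits = 7592 * 32 = 242944 bits
compressed_size = n_symbols * avg_code_len = 7592 * 5.26 = 39933.92 bits
ratio = original_size / compressed_size = 242944 / 39933.92 = 6.0837

Compression ratio = 6.0837


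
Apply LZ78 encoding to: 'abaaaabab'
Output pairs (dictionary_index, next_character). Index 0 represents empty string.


LZ78 encoding steps:
Dictionary: {0: ''}
Step 1: w='' (idx 0), next='a' -> output (0, 'a'), add 'a' as idx 1
Step 2: w='' (idx 0), next='b' -> output (0, 'b'), add 'b' as idx 2
Step 3: w='a' (idx 1), next='a' -> output (1, 'a'), add 'aa' as idx 3
Step 4: w='aa' (idx 3), next='b' -> output (3, 'b'), add 'aab' as idx 4
Step 5: w='a' (idx 1), next='b' -> output (1, 'b'), add 'ab' as idx 5


Encoded: [(0, 'a'), (0, 'b'), (1, 'a'), (3, 'b'), (1, 'b')]


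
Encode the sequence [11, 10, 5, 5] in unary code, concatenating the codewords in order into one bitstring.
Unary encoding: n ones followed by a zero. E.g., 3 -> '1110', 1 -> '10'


Encode each number as n ones followed by a terminating 0:
  11 -> 111111111110 (12 bits)
  10 -> 11111111110 (11 bits)
  5 -> 111110 (6 bits)
  5 -> 111110 (6 bits)
Total length = 12 + 11 + 6 + 6 = 35 bits.

Unary([11, 10, 5, 5]) = 11111111111011111111110111110111110 (35 bits)


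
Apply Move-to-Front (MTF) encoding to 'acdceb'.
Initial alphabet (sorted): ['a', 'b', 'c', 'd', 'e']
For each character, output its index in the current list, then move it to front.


MTF encoding:
'a': index 0 in ['a', 'b', 'c', 'd', 'e'] -> ['a', 'b', 'c', 'd', 'e']
'c': index 2 in ['a', 'b', 'c', 'd', 'e'] -> ['c', 'a', 'b', 'd', 'e']
'd': index 3 in ['c', 'a', 'b', 'd', 'e'] -> ['d', 'c', 'a', 'b', 'e']
'c': index 1 in ['d', 'c', 'a', 'b', 'e'] -> ['c', 'd', 'a', 'b', 'e']
'e': index 4 in ['c', 'd', 'a', 'b', 'e'] -> ['e', 'c', 'd', 'a', 'b']
'b': index 4 in ['e', 'c', 'd', 'a', 'b'] -> ['b', 'e', 'c', 'd', 'a']


Output: [0, 2, 3, 1, 4, 4]


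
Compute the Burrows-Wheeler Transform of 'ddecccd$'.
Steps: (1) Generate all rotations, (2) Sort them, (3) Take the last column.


Rotations (sorted):
  0: $ddecccd -> last char: d
  1: cccd$dde -> last char: e
  2: ccd$ddec -> last char: c
  3: cd$ddecc -> last char: c
  4: d$ddeccc -> last char: c
  5: ddecccd$ -> last char: $
  6: decccd$d -> last char: d
  7: ecccd$dd -> last char: d


BWT = deccc$dd


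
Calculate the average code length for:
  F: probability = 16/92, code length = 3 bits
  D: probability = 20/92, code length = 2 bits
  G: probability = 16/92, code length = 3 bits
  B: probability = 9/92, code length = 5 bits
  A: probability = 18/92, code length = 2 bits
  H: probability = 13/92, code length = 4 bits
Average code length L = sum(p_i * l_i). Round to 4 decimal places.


Weighted contributions p_i * l_i:
  F: (16/92) * 3 = 48/92
  D: (20/92) * 2 = 40/92
  G: (16/92) * 3 = 48/92
  B: (9/92) * 5 = 45/92
  A: (18/92) * 2 = 36/92
  H: (13/92) * 4 = 52/92
Sum = (48 + 40 + 48 + 45 + 36 + 52)/92 = 269/92

L = 269/92 = 2.9239 bits/symbol


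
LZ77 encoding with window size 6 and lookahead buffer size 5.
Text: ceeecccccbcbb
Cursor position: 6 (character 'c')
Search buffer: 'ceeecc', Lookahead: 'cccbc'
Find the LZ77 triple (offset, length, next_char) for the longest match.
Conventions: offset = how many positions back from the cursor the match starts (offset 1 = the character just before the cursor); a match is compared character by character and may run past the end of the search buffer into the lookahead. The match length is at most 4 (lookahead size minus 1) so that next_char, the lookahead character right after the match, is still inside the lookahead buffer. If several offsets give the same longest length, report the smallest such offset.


Try each offset into the search buffer:
  offset=1 (pos 5, char 'c'): match length 3
  offset=2 (pos 4, char 'c'): match length 3
  offset=3 (pos 3, char 'e'): match length 0
  offset=4 (pos 2, char 'e'): match length 0
  offset=5 (pos 1, char 'e'): match length 0
  offset=6 (pos 0, char 'c'): match length 1
Longest match has length 3, found at offsets 1, 2; take the smallest, offset 1.
next_char = character at position 6 + 3 = 9 -> 'b'

Best match: offset=1, length=3 (matching 'ccc' starting at position 5)
LZ77 triple: (1, 3, 'b')


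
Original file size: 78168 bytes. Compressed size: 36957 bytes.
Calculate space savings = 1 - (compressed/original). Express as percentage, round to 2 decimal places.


ratio = compressed/original = 36957/78168 = 0.472789
savings = 1 - ratio = 1 - 0.472789 = 0.527211
as a percentage: 0.527211 * 100 = 52.72%

Space savings = 1 - 36957/78168 = 52.72%


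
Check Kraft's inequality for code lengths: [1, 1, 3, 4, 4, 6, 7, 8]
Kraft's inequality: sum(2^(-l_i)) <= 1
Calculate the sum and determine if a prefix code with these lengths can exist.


Sum = 2^(-1) + 2^(-1) + 2^(-3) + 2^(-4) + 2^(-4) + 2^(-6) + 2^(-7) + 2^(-8)
    = 0.5 + 0.5 + 0.125 + 0.0625 + 0.0625 + 0.015625 + 0.0078125 + 0.00390625
    = 327/256 = 1.27734375
Since 1.27734375 > 1, Kraft's inequality is NOT satisfied.
A prefix code with these lengths CANNOT exist.

Kraft sum = 1.27734375. Not satisfied.


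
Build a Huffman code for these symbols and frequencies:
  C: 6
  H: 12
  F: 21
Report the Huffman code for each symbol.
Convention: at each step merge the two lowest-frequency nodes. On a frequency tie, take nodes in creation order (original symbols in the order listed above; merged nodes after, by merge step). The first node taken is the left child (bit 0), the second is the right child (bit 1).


Huffman tree construction:
Step 1: Merge C(6) + H(12) = 18
Step 2: Merge (C+H)(18) + F(21) = 39
Read each symbol's code off the tree from the root (left child = 0, right child = 1).

Codes:
  C: 00 (length 2)
  H: 01 (length 2)
  F: 1 (length 1)
Average code length: 57/39 = 1.4615 bits/symbol


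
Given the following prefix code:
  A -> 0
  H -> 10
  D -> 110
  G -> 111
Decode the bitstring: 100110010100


Decoding step by step:
Bits 10 -> H
Bits 0 -> A
Bits 110 -> D
Bits 0 -> A
Bits 10 -> H
Bits 10 -> H
Bits 0 -> A


Decoded message: HADAHHA


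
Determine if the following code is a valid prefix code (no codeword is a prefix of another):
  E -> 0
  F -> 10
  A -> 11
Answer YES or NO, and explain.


Checking each pair (does one codeword prefix another?):
  E='0' vs F='10': no prefix
  E='0' vs A='11': no prefix
  F='10' vs E='0': no prefix
  F='10' vs A='11': no prefix
  A='11' vs E='0': no prefix
  A='11' vs F='10': no prefix
No violation found over all pairs.

YES -- this is a valid prefix code. No codeword is a prefix of any other codeword.


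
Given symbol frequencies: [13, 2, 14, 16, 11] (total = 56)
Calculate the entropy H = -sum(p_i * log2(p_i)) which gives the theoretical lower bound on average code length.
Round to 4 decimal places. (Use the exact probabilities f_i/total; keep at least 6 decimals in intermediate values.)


Per-symbol terms -p_i * log2(p_i) with p_i = f_i/56:
  p = 13/56 = 0.232143: log2(p) = -2.106915, -p*log2(p) = 0.489105
  p = 2/56 = 0.035714: log2(p) = -4.807355, -p*log2(p) = 0.171691
  p = 14/56 = 0.250000: log2(p) = -2.000000, -p*log2(p) = 0.500000
  p = 16/56 = 0.285714: log2(p) = -1.807355, -p*log2(p) = 0.516387
  p = 11/56 = 0.196429: log2(p) = -2.347923, -p*log2(p) = 0.461199
H = 0.489105 + 0.171691 + 0.500000 + 0.516387 + 0.461199 = 2.138382

H = 2.1384 bits/symbol


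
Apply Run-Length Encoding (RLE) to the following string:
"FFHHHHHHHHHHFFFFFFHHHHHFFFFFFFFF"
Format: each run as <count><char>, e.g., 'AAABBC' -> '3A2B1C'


Scanning runs left to right:
  i=0: run of 'F' x 2 -> '2F'
  i=2: run of 'H' x 10 -> '10H'
  i=12: run of 'F' x 6 -> '6F'
  i=18: run of 'H' x 5 -> '5H'
  i=23: run of 'F' x 9 -> '9F'

RLE = 2F10H6F5H9F


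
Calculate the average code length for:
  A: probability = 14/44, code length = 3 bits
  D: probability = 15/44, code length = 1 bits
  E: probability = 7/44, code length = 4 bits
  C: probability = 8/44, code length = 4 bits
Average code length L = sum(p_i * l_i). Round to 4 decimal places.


Weighted contributions p_i * l_i:
  A: (14/44) * 3 = 42/44
  D: (15/44) * 1 = 15/44
  E: (7/44) * 4 = 28/44
  C: (8/44) * 4 = 32/44
Sum = (42 + 15 + 28 + 32)/44 = 117/44

L = 117/44 = 2.6591 bits/symbol


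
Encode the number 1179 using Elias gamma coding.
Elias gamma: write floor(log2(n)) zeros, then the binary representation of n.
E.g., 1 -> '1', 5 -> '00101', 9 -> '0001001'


num_bits = floor(log2(1179)) + 1 = 11
leading_zeros = num_bits - 1 = 10
binary(1179) = 10010011011

Elias gamma(1179) = '0000000000' + '10010011011' = 000000000010010011011 (21 bits)


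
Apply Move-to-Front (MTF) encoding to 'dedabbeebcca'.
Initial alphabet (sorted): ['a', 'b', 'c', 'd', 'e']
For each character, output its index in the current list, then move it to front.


MTF encoding:
'd': index 3 in ['a', 'b', 'c', 'd', 'e'] -> ['d', 'a', 'b', 'c', 'e']
'e': index 4 in ['d', 'a', 'b', 'c', 'e'] -> ['e', 'd', 'a', 'b', 'c']
'd': index 1 in ['e', 'd', 'a', 'b', 'c'] -> ['d', 'e', 'a', 'b', 'c']
'a': index 2 in ['d', 'e', 'a', 'b', 'c'] -> ['a', 'd', 'e', 'b', 'c']
'b': index 3 in ['a', 'd', 'e', 'b', 'c'] -> ['b', 'a', 'd', 'e', 'c']
'b': index 0 in ['b', 'a', 'd', 'e', 'c'] -> ['b', 'a', 'd', 'e', 'c']
'e': index 3 in ['b', 'a', 'd', 'e', 'c'] -> ['e', 'b', 'a', 'd', 'c']
'e': index 0 in ['e', 'b', 'a', 'd', 'c'] -> ['e', 'b', 'a', 'd', 'c']
'b': index 1 in ['e', 'b', 'a', 'd', 'c'] -> ['b', 'e', 'a', 'd', 'c']
'c': index 4 in ['b', 'e', 'a', 'd', 'c'] -> ['c', 'b', 'e', 'a', 'd']
'c': index 0 in ['c', 'b', 'e', 'a', 'd'] -> ['c', 'b', 'e', 'a', 'd']
'a': index 3 in ['c', 'b', 'e', 'a', 'd'] -> ['a', 'c', 'b', 'e', 'd']


Output: [3, 4, 1, 2, 3, 0, 3, 0, 1, 4, 0, 3]


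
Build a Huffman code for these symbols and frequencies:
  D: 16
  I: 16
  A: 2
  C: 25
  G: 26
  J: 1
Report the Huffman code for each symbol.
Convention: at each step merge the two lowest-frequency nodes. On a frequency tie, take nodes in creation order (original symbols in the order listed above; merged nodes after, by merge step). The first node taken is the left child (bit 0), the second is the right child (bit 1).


Huffman tree construction:
Step 1: Merge J(1) + A(2) = 3
Step 2: Merge (J+A)(3) + D(16) = 19
Step 3: Merge I(16) + ((J+A)+D)(19) = 35
Step 4: Merge C(25) + G(26) = 51
Step 5: Merge (I+((J+A)+D))(35) + (C+G)(51) = 86
Read each symbol's code off the tree from the root (left child = 0, right child = 1).

Codes:
  D: 011 (length 3)
  I: 00 (length 2)
  A: 0101 (length 4)
  C: 10 (length 2)
  G: 11 (length 2)
  J: 0100 (length 4)
Average code length: 194/86 = 2.2558 bits/symbol


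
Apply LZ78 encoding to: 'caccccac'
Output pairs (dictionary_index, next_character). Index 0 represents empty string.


LZ78 encoding steps:
Dictionary: {0: ''}
Step 1: w='' (idx 0), next='c' -> output (0, 'c'), add 'c' as idx 1
Step 2: w='' (idx 0), next='a' -> output (0, 'a'), add 'a' as idx 2
Step 3: w='c' (idx 1), next='c' -> output (1, 'c'), add 'cc' as idx 3
Step 4: w='cc' (idx 3), next='a' -> output (3, 'a'), add 'cca' as idx 4
Step 5: w='c' (idx 1), end of input -> output (1, '')


Encoded: [(0, 'c'), (0, 'a'), (1, 'c'), (3, 'a'), (1, '')]


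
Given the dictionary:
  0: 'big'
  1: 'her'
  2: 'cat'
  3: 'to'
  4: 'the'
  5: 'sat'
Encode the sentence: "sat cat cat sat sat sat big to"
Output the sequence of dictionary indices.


Look up each word in the dictionary:
  'sat' -> 5
  'cat' -> 2
  'cat' -> 2
  'sat' -> 5
  'sat' -> 5
  'sat' -> 5
  'big' -> 0
  'to' -> 3

Encoded: [5, 2, 2, 5, 5, 5, 0, 3]


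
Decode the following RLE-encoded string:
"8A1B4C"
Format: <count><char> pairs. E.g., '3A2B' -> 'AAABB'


Expanding each <count><char> pair:
  8A -> 'AAAAAAAA'
  1B -> 'B'
  4C -> 'CCCC'

Decoded = AAAAAAAABCCCC


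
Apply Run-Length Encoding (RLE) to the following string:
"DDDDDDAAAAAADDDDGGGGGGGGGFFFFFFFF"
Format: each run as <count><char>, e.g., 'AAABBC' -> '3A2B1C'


Scanning runs left to right:
  i=0: run of 'D' x 6 -> '6D'
  i=6: run of 'A' x 6 -> '6A'
  i=12: run of 'D' x 4 -> '4D'
  i=16: run of 'G' x 9 -> '9G'
  i=25: run of 'F' x 8 -> '8F'

RLE = 6D6A4D9G8F


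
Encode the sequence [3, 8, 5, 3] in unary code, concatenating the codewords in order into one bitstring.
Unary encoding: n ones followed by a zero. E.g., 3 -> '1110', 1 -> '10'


Encode each number as n ones followed by a terminating 0:
  3 -> 1110 (4 bits)
  8 -> 111111110 (9 bits)
  5 -> 111110 (6 bits)
  3 -> 1110 (4 bits)
Total length = 4 + 9 + 6 + 4 = 23 bits.

Unary([3, 8, 5, 3]) = 11101111111101111101110 (23 bits)


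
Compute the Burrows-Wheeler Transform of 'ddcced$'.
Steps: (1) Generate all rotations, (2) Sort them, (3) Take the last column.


Rotations (sorted):
  0: $ddcced -> last char: d
  1: cced$dd -> last char: d
  2: ced$ddc -> last char: c
  3: d$ddcce -> last char: e
  4: dcced$d -> last char: d
  5: ddcced$ -> last char: $
  6: ed$ddcc -> last char: c


BWT = ddced$c


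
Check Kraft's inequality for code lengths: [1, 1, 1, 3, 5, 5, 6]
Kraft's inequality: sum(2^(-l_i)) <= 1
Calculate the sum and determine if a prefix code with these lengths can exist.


Sum = 2^(-1) + 2^(-1) + 2^(-1) + 2^(-3) + 2^(-5) + 2^(-5) + 2^(-6)
    = 0.5 + 0.5 + 0.5 + 0.125 + 0.03125 + 0.03125 + 0.015625
    = 109/64 = 1.703125
Since 1.703125 > 1, Kraft's inequality is NOT satisfied.
A prefix code with these lengths CANNOT exist.

Kraft sum = 1.703125. Not satisfied.


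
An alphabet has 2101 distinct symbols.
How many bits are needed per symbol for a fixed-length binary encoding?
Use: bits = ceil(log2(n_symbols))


log2(2101) = 11.0369
Bracket: 2^11 = 2048 < 2101 <= 2^12 = 4096
So ceil(log2(2101)) = 12

bits = ceil(log2(2101)) = ceil(11.0369) = 12 bits


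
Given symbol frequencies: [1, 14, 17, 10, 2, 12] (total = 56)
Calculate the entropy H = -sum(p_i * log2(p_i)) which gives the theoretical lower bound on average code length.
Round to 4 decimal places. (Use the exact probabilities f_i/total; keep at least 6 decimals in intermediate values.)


Per-symbol terms -p_i * log2(p_i) with p_i = f_i/56:
  p = 1/56 = 0.017857: log2(p) = -5.807355, -p*log2(p) = 0.103703
  p = 14/56 = 0.250000: log2(p) = -2.000000, -p*log2(p) = 0.500000
  p = 17/56 = 0.303571: log2(p) = -1.719892, -p*log2(p) = 0.522110
  p = 10/56 = 0.178571: log2(p) = -2.485427, -p*log2(p) = 0.443826
  p = 2/56 = 0.035714: log2(p) = -4.807355, -p*log2(p) = 0.171691
  p = 12/56 = 0.214286: log2(p) = -2.222392, -p*log2(p) = 0.476227
H = 0.103703 + 0.500000 + 0.522110 + 0.443826 + 0.171691 + 0.476227 = 2.217557

H = 2.2176 bits/symbol


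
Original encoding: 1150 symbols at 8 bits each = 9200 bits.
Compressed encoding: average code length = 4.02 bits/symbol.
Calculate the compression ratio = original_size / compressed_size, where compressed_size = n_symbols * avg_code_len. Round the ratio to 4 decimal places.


original_size = n_symbols * orig_bits = 1150 * 8 = 9200 bits
compressed_size = n_symbols * avg_code_len = 1150 * 4.02 = 4623.0 bits
ratio = original_size / compressed_size = 9200 / 4623.0 = 1.99

Compression ratio = 1.99


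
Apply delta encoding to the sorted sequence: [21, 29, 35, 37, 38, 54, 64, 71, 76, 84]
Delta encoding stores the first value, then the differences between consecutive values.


First value: 21
Deltas:
  29 - 21 = 8
  35 - 29 = 6
  37 - 35 = 2
  38 - 37 = 1
  54 - 38 = 16
  64 - 54 = 10
  71 - 64 = 7
  76 - 71 = 5
  84 - 76 = 8


Delta encoded: [21, 8, 6, 2, 1, 16, 10, 7, 5, 8]


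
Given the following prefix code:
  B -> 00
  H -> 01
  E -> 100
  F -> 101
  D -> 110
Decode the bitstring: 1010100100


Decoding step by step:
Bits 101 -> F
Bits 01 -> H
Bits 00 -> B
Bits 100 -> E


Decoded message: FHBE


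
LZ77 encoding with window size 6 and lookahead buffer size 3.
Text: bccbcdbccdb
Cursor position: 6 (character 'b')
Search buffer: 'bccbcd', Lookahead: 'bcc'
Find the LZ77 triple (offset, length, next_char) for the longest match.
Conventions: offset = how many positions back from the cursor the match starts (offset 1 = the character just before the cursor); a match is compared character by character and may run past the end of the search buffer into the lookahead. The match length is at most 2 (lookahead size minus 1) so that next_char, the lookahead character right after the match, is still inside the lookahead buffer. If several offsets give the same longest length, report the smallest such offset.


Try each offset into the search buffer:
  offset=1 (pos 5, char 'd'): match length 0
  offset=2 (pos 4, char 'c'): match length 0
  offset=3 (pos 3, char 'b'): match length 2
  offset=4 (pos 2, char 'c'): match length 0
  offset=5 (pos 1, char 'c'): match length 0
  offset=6 (pos 0, char 'b'): match length 2
Longest match has length 2, found at offsets 3, 6; take the smallest, offset 3.
next_char = character at position 6 + 2 = 8 -> 'c'

Best match: offset=3, length=2 (matching 'bc' starting at position 3)
LZ77 triple: (3, 2, 'c')


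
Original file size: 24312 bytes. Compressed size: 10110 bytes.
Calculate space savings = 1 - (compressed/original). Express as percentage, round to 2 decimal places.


ratio = compressed/original = 10110/24312 = 0.415844
savings = 1 - ratio = 1 - 0.415844 = 0.584156
as a percentage: 0.584156 * 100 = 58.42%

Space savings = 1 - 10110/24312 = 58.42%


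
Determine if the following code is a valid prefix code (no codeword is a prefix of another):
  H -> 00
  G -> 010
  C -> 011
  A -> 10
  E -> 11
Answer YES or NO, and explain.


Checking each pair (does one codeword prefix another?):
  H='00' vs G='010': no prefix
  H='00' vs C='011': no prefix
  H='00' vs A='10': no prefix
  H='00' vs E='11': no prefix
  G='010' vs H='00': no prefix
  G='010' vs C='011': no prefix
  G='010' vs A='10': no prefix
  G='010' vs E='11': no prefix
  C='011' vs H='00': no prefix
  C='011' vs G='010': no prefix
  C='011' vs A='10': no prefix
  C='011' vs E='11': no prefix
  A='10' vs H='00': no prefix
  A='10' vs G='010': no prefix
  A='10' vs C='011': no prefix
  A='10' vs E='11': no prefix
  E='11' vs H='00': no prefix
  E='11' vs G='010': no prefix
  E='11' vs C='011': no prefix
  E='11' vs A='10': no prefix
No violation found over all pairs.

YES -- this is a valid prefix code. No codeword is a prefix of any other codeword.


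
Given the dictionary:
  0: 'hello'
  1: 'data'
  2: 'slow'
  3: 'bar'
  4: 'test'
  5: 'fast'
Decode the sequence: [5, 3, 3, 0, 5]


Look up each index in the dictionary:
  5 -> 'fast'
  3 -> 'bar'
  3 -> 'bar'
  0 -> 'hello'
  5 -> 'fast'

Decoded: "fast bar bar hello fast"


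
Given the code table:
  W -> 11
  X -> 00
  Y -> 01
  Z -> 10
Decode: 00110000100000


Decoding:
00 -> X
11 -> W
00 -> X
00 -> X
10 -> Z
00 -> X
00 -> X


Result: XWXXZXX


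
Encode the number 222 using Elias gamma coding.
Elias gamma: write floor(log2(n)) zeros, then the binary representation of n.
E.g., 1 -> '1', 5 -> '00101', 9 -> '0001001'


num_bits = floor(log2(222)) + 1 = 8
leading_zeros = num_bits - 1 = 7
binary(222) = 11011110

Elias gamma(222) = '0000000' + '11011110' = 000000011011110 (15 bits)


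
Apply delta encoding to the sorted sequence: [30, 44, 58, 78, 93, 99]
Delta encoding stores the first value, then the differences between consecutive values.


First value: 30
Deltas:
  44 - 30 = 14
  58 - 44 = 14
  78 - 58 = 20
  93 - 78 = 15
  99 - 93 = 6


Delta encoded: [30, 14, 14, 20, 15, 6]


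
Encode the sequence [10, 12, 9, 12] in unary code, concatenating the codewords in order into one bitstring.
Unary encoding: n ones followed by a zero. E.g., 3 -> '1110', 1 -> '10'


Encode each number as n ones followed by a terminating 0:
  10 -> 11111111110 (11 bits)
  12 -> 1111111111110 (13 bits)
  9 -> 1111111110 (10 bits)
  12 -> 1111111111110 (13 bits)
Total length = 11 + 13 + 10 + 13 = 47 bits.

Unary([10, 12, 9, 12]) = 11111111110111111111111011111111101111111111110 (47 bits)


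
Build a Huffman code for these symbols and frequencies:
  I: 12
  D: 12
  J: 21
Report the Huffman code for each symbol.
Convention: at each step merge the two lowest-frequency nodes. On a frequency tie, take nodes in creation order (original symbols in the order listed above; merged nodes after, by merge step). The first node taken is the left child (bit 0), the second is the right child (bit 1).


Huffman tree construction:
Step 1: Merge I(12) + D(12) = 24
Step 2: Merge J(21) + (I+D)(24) = 45
Read each symbol's code off the tree from the root (left child = 0, right child = 1).

Codes:
  I: 10 (length 2)
  D: 11 (length 2)
  J: 0 (length 1)
Average code length: 69/45 = 1.5333 bits/symbol


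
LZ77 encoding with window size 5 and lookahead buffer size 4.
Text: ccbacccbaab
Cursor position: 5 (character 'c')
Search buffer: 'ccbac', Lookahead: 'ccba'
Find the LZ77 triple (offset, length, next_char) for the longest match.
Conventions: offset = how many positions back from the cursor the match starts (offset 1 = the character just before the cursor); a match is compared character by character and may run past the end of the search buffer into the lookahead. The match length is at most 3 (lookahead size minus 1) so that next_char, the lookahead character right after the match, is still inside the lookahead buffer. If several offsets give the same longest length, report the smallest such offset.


Try each offset into the search buffer:
  offset=1 (pos 4, char 'c'): match length 2
  offset=2 (pos 3, char 'a'): match length 0
  offset=3 (pos 2, char 'b'): match length 0
  offset=4 (pos 1, char 'c'): match length 1
  offset=5 (pos 0, char 'c'): match length 3
Longest match has length 3 at offset 5.
next_char = character at position 5 + 3 = 8 -> 'a'

Best match: offset=5, length=3 (matching 'ccb' starting at position 0)
LZ77 triple: (5, 3, 'a')


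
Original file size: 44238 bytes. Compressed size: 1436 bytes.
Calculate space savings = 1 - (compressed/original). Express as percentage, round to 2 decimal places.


ratio = compressed/original = 1436/44238 = 0.032461
savings = 1 - ratio = 1 - 0.032461 = 0.967539
as a percentage: 0.967539 * 100 = 96.75%

Space savings = 1 - 1436/44238 = 96.75%


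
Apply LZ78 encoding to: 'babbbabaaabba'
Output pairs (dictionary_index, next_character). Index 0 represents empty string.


LZ78 encoding steps:
Dictionary: {0: ''}
Step 1: w='' (idx 0), next='b' -> output (0, 'b'), add 'b' as idx 1
Step 2: w='' (idx 0), next='a' -> output (0, 'a'), add 'a' as idx 2
Step 3: w='b' (idx 1), next='b' -> output (1, 'b'), add 'bb' as idx 3
Step 4: w='b' (idx 1), next='a' -> output (1, 'a'), add 'ba' as idx 4
Step 5: w='ba' (idx 4), next='a' -> output (4, 'a'), add 'baa' as idx 5
Step 6: w='a' (idx 2), next='b' -> output (2, 'b'), add 'ab' as idx 6
Step 7: w='ba' (idx 4), end of input -> output (4, '')


Encoded: [(0, 'b'), (0, 'a'), (1, 'b'), (1, 'a'), (4, 'a'), (2, 'b'), (4, '')]


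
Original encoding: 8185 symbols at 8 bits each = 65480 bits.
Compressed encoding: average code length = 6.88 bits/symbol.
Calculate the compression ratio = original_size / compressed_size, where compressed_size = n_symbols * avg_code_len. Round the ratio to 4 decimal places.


original_size = n_symbols * orig_bits = 8185 * 8 = 65480 bits
compressed_size = n_symbols * avg_code_len = 8185 * 6.88 = 56312.8 bits
ratio = original_size / compressed_size = 65480 / 56312.8 = 1.1628

Compression ratio = 1.1628


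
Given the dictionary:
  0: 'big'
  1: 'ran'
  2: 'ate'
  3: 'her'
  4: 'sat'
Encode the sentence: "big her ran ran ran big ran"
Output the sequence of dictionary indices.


Look up each word in the dictionary:
  'big' -> 0
  'her' -> 3
  'ran' -> 1
  'ran' -> 1
  'ran' -> 1
  'big' -> 0
  'ran' -> 1

Encoded: [0, 3, 1, 1, 1, 0, 1]


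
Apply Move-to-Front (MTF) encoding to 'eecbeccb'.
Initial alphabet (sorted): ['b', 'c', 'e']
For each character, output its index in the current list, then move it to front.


MTF encoding:
'e': index 2 in ['b', 'c', 'e'] -> ['e', 'b', 'c']
'e': index 0 in ['e', 'b', 'c'] -> ['e', 'b', 'c']
'c': index 2 in ['e', 'b', 'c'] -> ['c', 'e', 'b']
'b': index 2 in ['c', 'e', 'b'] -> ['b', 'c', 'e']
'e': index 2 in ['b', 'c', 'e'] -> ['e', 'b', 'c']
'c': index 2 in ['e', 'b', 'c'] -> ['c', 'e', 'b']
'c': index 0 in ['c', 'e', 'b'] -> ['c', 'e', 'b']
'b': index 2 in ['c', 'e', 'b'] -> ['b', 'c', 'e']


Output: [2, 0, 2, 2, 2, 2, 0, 2]


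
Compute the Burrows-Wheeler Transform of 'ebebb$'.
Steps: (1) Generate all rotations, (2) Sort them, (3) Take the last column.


Rotations (sorted):
  0: $ebebb -> last char: b
  1: b$ebeb -> last char: b
  2: bb$ebe -> last char: e
  3: bebb$e -> last char: e
  4: ebb$eb -> last char: b
  5: ebebb$ -> last char: $


BWT = bbeeb$


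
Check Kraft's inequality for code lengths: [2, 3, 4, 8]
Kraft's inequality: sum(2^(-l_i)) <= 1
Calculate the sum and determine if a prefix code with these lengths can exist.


Sum = 2^(-2) + 2^(-3) + 2^(-4) + 2^(-8)
    = 0.25 + 0.125 + 0.0625 + 0.00390625
    = 113/256 = 0.44140625
Since 0.44140625 <= 1, Kraft's inequality IS satisfied.
A prefix code with these lengths CAN exist.

Kraft sum = 0.44140625. Satisfied.


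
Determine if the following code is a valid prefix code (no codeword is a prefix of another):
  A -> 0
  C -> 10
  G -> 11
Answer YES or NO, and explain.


Checking each pair (does one codeword prefix another?):
  A='0' vs C='10': no prefix
  A='0' vs G='11': no prefix
  C='10' vs A='0': no prefix
  C='10' vs G='11': no prefix
  G='11' vs A='0': no prefix
  G='11' vs C='10': no prefix
No violation found over all pairs.

YES -- this is a valid prefix code. No codeword is a prefix of any other codeword.


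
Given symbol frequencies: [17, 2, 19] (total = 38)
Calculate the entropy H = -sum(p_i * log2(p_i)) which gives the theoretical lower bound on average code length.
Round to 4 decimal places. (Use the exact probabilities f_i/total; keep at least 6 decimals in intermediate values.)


Per-symbol terms -p_i * log2(p_i) with p_i = f_i/38:
  p = 17/38 = 0.447368: log2(p) = -1.160465, -p*log2(p) = 0.519155
  p = 2/38 = 0.052632: log2(p) = -4.247928, -p*log2(p) = 0.223575
  p = 19/38 = 0.500000: log2(p) = -1.000000, -p*log2(p) = 0.500000
H = 0.519155 + 0.223575 + 0.500000 = 1.242730

H = 1.2427 bits/symbol


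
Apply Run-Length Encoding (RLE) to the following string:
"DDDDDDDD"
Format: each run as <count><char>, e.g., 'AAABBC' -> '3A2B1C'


Scanning runs left to right:
  i=0: run of 'D' x 8 -> '8D'

RLE = 8D


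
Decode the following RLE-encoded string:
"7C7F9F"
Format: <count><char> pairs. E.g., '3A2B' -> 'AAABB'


Expanding each <count><char> pair:
  7C -> 'CCCCCCC'
  7F -> 'FFFFFFF'
  9F -> 'FFFFFFFFF'

Decoded = CCCCCCCFFFFFFFFFFFFFFFF


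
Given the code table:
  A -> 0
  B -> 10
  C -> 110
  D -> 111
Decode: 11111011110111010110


Decoding:
111 -> D
110 -> C
111 -> D
10 -> B
111 -> D
0 -> A
10 -> B
110 -> C


Result: DCDBDABC


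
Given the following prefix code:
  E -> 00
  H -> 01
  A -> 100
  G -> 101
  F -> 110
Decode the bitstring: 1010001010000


Decoding step by step:
Bits 101 -> G
Bits 00 -> E
Bits 01 -> H
Bits 01 -> H
Bits 00 -> E
Bits 00 -> E


Decoded message: GEHHEE


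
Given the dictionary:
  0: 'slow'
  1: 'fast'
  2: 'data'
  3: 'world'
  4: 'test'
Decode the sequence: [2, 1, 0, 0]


Look up each index in the dictionary:
  2 -> 'data'
  1 -> 'fast'
  0 -> 'slow'
  0 -> 'slow'

Decoded: "data fast slow slow"


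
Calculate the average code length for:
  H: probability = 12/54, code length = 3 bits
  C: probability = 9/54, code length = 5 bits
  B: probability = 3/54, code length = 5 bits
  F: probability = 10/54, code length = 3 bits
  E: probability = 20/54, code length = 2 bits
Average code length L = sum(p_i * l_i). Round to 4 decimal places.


Weighted contributions p_i * l_i:
  H: (12/54) * 3 = 36/54
  C: (9/54) * 5 = 45/54
  B: (3/54) * 5 = 15/54
  F: (10/54) * 3 = 30/54
  E: (20/54) * 2 = 40/54
Sum = (36 + 45 + 15 + 30 + 40)/54 = 166/54

L = 166/54 = 3.0741 bits/symbol


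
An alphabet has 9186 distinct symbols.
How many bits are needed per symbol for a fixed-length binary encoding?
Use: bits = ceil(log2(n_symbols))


log2(9186) = 13.1652
Bracket: 2^13 = 8192 < 9186 <= 2^14 = 16384
So ceil(log2(9186)) = 14

bits = ceil(log2(9186)) = ceil(13.1652) = 14 bits


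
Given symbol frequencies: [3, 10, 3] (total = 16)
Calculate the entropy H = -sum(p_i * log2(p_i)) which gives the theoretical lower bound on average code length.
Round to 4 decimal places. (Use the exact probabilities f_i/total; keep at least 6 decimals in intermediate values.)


Per-symbol terms -p_i * log2(p_i) with p_i = f_i/16:
  p = 3/16 = 0.187500: log2(p) = -2.415037, -p*log2(p) = 0.452820
  p = 10/16 = 0.625000: log2(p) = -0.678072, -p*log2(p) = 0.423795
  p = 3/16 = 0.187500: log2(p) = -2.415037, -p*log2(p) = 0.452820
H = 0.452820 + 0.423795 + 0.452820 = 1.329435

H = 1.3294 bits/symbol


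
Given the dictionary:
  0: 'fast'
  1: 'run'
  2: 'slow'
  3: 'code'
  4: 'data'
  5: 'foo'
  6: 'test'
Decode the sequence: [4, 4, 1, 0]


Look up each index in the dictionary:
  4 -> 'data'
  4 -> 'data'
  1 -> 'run'
  0 -> 'fast'

Decoded: "data data run fast"


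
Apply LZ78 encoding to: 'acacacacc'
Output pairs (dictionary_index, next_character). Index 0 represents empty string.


LZ78 encoding steps:
Dictionary: {0: ''}
Step 1: w='' (idx 0), next='a' -> output (0, 'a'), add 'a' as idx 1
Step 2: w='' (idx 0), next='c' -> output (0, 'c'), add 'c' as idx 2
Step 3: w='a' (idx 1), next='c' -> output (1, 'c'), add 'ac' as idx 3
Step 4: w='ac' (idx 3), next='a' -> output (3, 'a'), add 'aca' as idx 4
Step 5: w='c' (idx 2), next='c' -> output (2, 'c'), add 'cc' as idx 5


Encoded: [(0, 'a'), (0, 'c'), (1, 'c'), (3, 'a'), (2, 'c')]


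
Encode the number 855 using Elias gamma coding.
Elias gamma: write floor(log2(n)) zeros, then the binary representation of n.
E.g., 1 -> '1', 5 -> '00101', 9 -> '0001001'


num_bits = floor(log2(855)) + 1 = 10
leading_zeros = num_bits - 1 = 9
binary(855) = 1101010111

Elias gamma(855) = '000000000' + '1101010111' = 0000000001101010111 (19 bits)


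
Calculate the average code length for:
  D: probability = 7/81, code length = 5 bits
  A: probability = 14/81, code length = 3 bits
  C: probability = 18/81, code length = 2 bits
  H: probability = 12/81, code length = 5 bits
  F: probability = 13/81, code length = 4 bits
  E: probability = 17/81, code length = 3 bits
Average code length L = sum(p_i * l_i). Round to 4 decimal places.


Weighted contributions p_i * l_i:
  D: (7/81) * 5 = 35/81
  A: (14/81) * 3 = 42/81
  C: (18/81) * 2 = 36/81
  H: (12/81) * 5 = 60/81
  F: (13/81) * 4 = 52/81
  E: (17/81) * 3 = 51/81
Sum = (35 + 42 + 36 + 60 + 52 + 51)/81 = 276/81

L = 276/81 = 3.4074 bits/symbol


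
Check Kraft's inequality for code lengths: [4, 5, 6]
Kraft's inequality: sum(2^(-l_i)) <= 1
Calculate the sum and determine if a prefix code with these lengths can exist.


Sum = 2^(-4) + 2^(-5) + 2^(-6)
    = 0.0625 + 0.03125 + 0.015625
    = 7/64 = 0.109375
Since 0.109375 <= 1, Kraft's inequality IS satisfied.
A prefix code with these lengths CAN exist.

Kraft sum = 0.109375. Satisfied.


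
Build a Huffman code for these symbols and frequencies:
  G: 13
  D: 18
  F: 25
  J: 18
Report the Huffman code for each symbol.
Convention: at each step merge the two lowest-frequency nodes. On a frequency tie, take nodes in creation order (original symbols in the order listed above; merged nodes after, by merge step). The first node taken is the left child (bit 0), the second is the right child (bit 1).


Huffman tree construction:
Step 1: Merge G(13) + D(18) = 31
Step 2: Merge J(18) + F(25) = 43
Step 3: Merge (G+D)(31) + (J+F)(43) = 74
Read each symbol's code off the tree from the root (left child = 0, right child = 1).

Codes:
  G: 00 (length 2)
  D: 01 (length 2)
  F: 11 (length 2)
  J: 10 (length 2)
Average code length: 148/74 = 2.0000 bits/symbol


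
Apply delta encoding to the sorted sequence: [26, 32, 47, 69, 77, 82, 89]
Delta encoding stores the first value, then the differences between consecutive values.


First value: 26
Deltas:
  32 - 26 = 6
  47 - 32 = 15
  69 - 47 = 22
  77 - 69 = 8
  82 - 77 = 5
  89 - 82 = 7


Delta encoded: [26, 6, 15, 22, 8, 5, 7]


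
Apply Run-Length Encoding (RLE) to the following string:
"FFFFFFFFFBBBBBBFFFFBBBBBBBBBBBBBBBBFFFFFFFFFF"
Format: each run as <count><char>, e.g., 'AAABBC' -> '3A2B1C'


Scanning runs left to right:
  i=0: run of 'F' x 9 -> '9F'
  i=9: run of 'B' x 6 -> '6B'
  i=15: run of 'F' x 4 -> '4F'
  i=19: run of 'B' x 16 -> '16B'
  i=35: run of 'F' x 10 -> '10F'

RLE = 9F6B4F16B10F
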